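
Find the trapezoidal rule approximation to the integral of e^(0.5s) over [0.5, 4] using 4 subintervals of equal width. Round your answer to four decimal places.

Δs = (4 − 0.5)/4 = 0.875.
f(0.5) ≈ 1.2840, f(1.375) ≈ 1.9887, f(2.25) ≈ 3.0802, f(3.125) ≈ 4.7707, f(4) ≈ 7.3891.
T_4 = (Δs/2)·[f(s_0) + 2f(s_1) + 2f(s_2) + 2f(s_3) + f(s_4)].
Sum ≈ 12.4042.

12.4042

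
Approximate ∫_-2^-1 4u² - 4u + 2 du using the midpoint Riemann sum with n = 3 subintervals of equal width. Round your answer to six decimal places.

17.296296

Δu = (-1 − (-2))/3 = 1/3.
Midpoints: -11/6, -1.5, -7/6.
f(-11/6) = 205/9, f(-1.5) = 17, f(-7/6) = 109/9.
Sum = Δu · [f(-11/6) + f(-1.5) + f(-7/6)].
Sum ≈ 17.296296.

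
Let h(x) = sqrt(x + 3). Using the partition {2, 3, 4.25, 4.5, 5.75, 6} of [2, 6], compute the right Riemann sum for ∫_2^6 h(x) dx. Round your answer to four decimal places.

10.9474

Subinterval widths: 1, 1.25, 0.25, 1.25, 0.25.
Right endpoints: 3, 4.25, 4.5, 5.75, 6.
h(3) ≈ 2.4495, h(4.25) ≈ 2.6926, h(4.5) ≈ 2.7386, h(5.75) ≈ 2.9580, h(6) ≈ 3.0000.
Sum = Σ Δx_i · h(x_i).
Sum ≈ 10.9474.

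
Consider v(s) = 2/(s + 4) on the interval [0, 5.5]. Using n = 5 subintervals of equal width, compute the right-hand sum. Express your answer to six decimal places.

1.581065

Δs = (5.5 − 0)/5 = 1.1.
Right endpoints: 1.1, 2.2, 3.3, 4.4, 5.5.
v(1.1) = 20/51, v(2.2) = 10/31, v(3.3) = 20/73, v(4.4) = 5/21, v(5.5) = 4/19.
Sum = Δs · [v(1.1) + v(2.2) + v(3.3) + v(4.4) + v(5.5)].
Sum ≈ 1.581065.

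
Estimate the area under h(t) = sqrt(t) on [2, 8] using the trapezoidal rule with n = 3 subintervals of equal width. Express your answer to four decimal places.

Δt = (8 − 2)/3 = 2.
h(2) ≈ 1.4142, h(4) ≈ 2.0000, h(6) ≈ 2.4495, h(8) ≈ 2.8284.
T_3 = (Δt/2)·[h(t_0) + 2h(t_1) + 2h(t_2) + h(t_3)].
Sum ≈ 13.1416.

13.1416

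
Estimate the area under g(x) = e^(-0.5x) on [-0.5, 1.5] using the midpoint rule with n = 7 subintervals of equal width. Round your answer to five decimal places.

Δx = (1.5 − (-0.5))/7 = 2/7.
Midpoints: -5/14, -1/14, 3/14, 0.5, 11/14, 15/14, 19/14.
g(-5/14) ≈ 1.19551, g(-1/14) ≈ 1.03636, g(3/14) ≈ 0.89840, g(0.5) ≈ 0.77880, g(11/14) ≈ 0.67513, g(15/14) ≈ 0.58525, g(19/14) ≈ 0.50734.
Sum = Δx · [g(-5/14) + g(-1/14) + g(3/14) + ...].
Sum ≈ 1.62194.

1.62194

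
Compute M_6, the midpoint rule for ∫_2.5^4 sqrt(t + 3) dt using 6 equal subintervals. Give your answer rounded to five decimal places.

3.74781

Δt = (4 − 2.5)/6 = 0.25.
Midpoints: 2.625, 2.875, 3.125, 3.375, 3.625, 3.875.
f(2.625) ≈ 2.37171, f(2.875) ≈ 2.42384, f(3.125) ≈ 2.47487, f(3.375) ≈ 2.52488, f(3.625) ≈ 2.57391, f(3.875) ≈ 2.62202.
Sum = Δt · [f(2.625) + f(2.875) + f(3.125) + ...].
Sum ≈ 3.74781.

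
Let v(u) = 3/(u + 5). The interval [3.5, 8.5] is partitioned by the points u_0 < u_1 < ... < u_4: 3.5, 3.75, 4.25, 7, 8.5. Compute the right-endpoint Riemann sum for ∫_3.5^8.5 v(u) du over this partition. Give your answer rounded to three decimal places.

1.269

Subinterval widths: 0.25, 0.5, 2.75, 1.5.
Right endpoints: 3.75, 4.25, 7, 8.5.
v(3.75) = 12/35, v(4.25) = 12/37, v(7) = 0.25, v(8.5) = 2/9.
Sum = Σ Δu_i · v(u_i).
Sum ≈ 1.269.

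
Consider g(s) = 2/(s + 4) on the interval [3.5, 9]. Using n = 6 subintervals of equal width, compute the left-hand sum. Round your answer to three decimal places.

1.153

Δs = (9 − 3.5)/6 = 11/12.
Left endpoints: 3.5, 53/12, 16/3, 6.25, 43/6, 97/12.
g(3.5) = 4/15, g(53/12) = 24/101, g(16/3) = 3/14, g(6.25) = 8/41, g(43/6) = 12/67, g(97/12) = 24/145.
Sum = Δs · [g(3.5) + g(53/12) + g(16/3) + ...].
Sum ≈ 1.153.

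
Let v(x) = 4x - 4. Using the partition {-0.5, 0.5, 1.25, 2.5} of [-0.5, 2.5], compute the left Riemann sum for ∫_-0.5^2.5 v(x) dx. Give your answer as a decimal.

-6.25

Subinterval widths: 1, 0.75, 1.25.
Left endpoints: -0.5, 0.5, 1.25.
v(-0.5) = -6, v(0.5) = -2, v(1.25) = 1.
Sum = Σ Δx_i · v(x_i).
Sum = -6.25.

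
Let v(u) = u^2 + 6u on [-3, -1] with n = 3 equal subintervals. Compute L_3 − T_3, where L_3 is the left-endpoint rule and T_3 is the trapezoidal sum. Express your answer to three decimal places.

L_3 ≈ -16.51852.
T_3 ≈ -15.18519.
L_3 − T_3 ≈ -1.333.

-1.333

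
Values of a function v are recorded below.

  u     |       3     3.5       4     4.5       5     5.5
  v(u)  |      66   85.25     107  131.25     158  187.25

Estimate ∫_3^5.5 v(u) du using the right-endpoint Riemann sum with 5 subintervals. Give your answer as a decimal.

Δu = 0.5.
Sum = 0.5·[85.25 + 107 + 131.25 + 158 + 187.25] = 334.375.

334.375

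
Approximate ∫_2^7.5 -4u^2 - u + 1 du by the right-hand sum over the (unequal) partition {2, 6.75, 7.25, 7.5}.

-1059.125

Subinterval widths: 4.75, 0.5, 0.25.
Right endpoints: 6.75, 7.25, 7.5.
f(6.75) = -188, f(7.25) = -216.5, f(7.5) = -231.5.
Sum = Σ Δu_i · f(u_i).
Sum = -1059.125.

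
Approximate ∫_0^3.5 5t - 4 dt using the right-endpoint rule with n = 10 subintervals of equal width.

19.6875

Δt = (3.5 − 0)/10 = 0.35.
Right endpoints: 0.35, 0.7, 1.05, 1.4, 1.75, 2.1, 2.45, 2.8, 3.15, 3.5.
f(0.35) = -2.25, f(0.7) = -0.5, f(1.05) = 1.25, f(1.4) = 3, f(1.75) = 4.75, f(2.1) = 6.5, f(2.45) = 8.25, f(2.8) = 10, f(3.15) = 11.75, f(3.5) = 13.5.
Sum = Δt · [f(0.35) + f(0.7) + f(1.05) + ...].
Sum = 19.6875.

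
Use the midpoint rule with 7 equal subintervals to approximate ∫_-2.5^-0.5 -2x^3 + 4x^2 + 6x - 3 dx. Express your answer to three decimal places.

15.990

Δx = (-0.5 − (-2.5))/7 = 2/7.
Midpoints: -33/14, -29/14, -25/14, -1.5, -17/14, -13/14, -9/14.
f(-33/14) = 42909/1372, f(-29/14) = 26769/1372, f(-25/14) = 14309/1372, f(-1.5) = 3.75, f(-17/14) = -1107/1372, f(-13/14) = -4831/1372, f(-9/14) = -6411/1372.
Sum = Δx · [f(-33/14) + f(-29/14) + f(-25/14) + ...].
Sum ≈ 15.990.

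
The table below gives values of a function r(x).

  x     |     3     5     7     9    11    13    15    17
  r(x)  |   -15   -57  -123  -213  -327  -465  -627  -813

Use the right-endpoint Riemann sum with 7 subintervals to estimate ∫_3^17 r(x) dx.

-5250

Δx = 2.
Sum = 2·[(-57) + (-123) + (-213) + (-327) + (-465) + (-627) + (-813)] = -5250.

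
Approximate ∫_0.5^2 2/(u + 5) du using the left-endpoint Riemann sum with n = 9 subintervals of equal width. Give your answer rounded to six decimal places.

Δu = (2 − 0.5)/9 = 1/6.
Left endpoints: 0.5, 2/3, 5/6, 1, 7/6, 4/3, 1.5, 5/3, 11/6.
f(0.5) = 4/11, f(2/3) = 6/17, f(5/6) = 12/35, f(1) = 1/3, f(7/6) = 12/37, f(4/3) = 6/19, f(1.5) = 4/13, f(5/3) = 0.3, f(11/6) = 12/41.
Sum = Δu · [f(0.5) + f(2/3) + f(5/6) + ...].
Sum ≈ 0.488876.

0.488876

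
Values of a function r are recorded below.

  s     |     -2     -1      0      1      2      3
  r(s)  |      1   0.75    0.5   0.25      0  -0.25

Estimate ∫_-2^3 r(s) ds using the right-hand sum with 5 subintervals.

Δs = 1.
Sum = 1·[0.75 + 0.5 + 0.25 + 0 + (-0.25)] = 1.25.

1.25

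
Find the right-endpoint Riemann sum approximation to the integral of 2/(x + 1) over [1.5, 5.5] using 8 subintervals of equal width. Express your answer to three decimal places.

1.794

Δx = (5.5 − 1.5)/8 = 0.5.
Right endpoints: 2, 2.5, 3, 3.5, 4, 4.5, 5, 5.5.
f(2) = 2/3, f(2.5) = 4/7, f(3) = 0.5, f(3.5) = 4/9, f(4) = 0.4, f(4.5) = 4/11, f(5) = 1/3, f(5.5) = 4/13.
Sum = Δx · [f(2) + f(2.5) + f(3) + ...].
Sum ≈ 1.794.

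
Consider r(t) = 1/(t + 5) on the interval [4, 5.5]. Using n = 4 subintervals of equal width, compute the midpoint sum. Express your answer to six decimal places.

0.154131

Δt = (5.5 − 4)/4 = 0.375.
Midpoints: 4.1875, 4.5625, 4.9375, 5.3125.
r(4.1875) = 16/147, r(4.5625) = 16/153, r(4.9375) = 16/159, r(5.3125) = 16/165.
Sum = Δt · [r(4.1875) + r(4.5625) + r(4.9375) + r(5.3125)].
Sum ≈ 0.154131.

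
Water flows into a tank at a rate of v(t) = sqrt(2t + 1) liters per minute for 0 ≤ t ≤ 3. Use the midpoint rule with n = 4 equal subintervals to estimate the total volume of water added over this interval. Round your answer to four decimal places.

Δt = (3 − 0)/4 = 0.75.
Midpoints: 0.375, 1.125, 1.875, 2.625.
v(0.375) ≈ 1.3229, v(1.125) ≈ 1.8028, v(1.875) ≈ 2.1794, v(2.625) ≈ 2.5000.
Sum = Δt · [v(0.375) + v(1.125) + v(1.875) + v(2.625)].
Sum ≈ 5.8538.

5.8538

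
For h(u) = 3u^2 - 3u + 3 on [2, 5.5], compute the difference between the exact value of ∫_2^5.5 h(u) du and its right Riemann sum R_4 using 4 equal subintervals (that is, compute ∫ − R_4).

Exact integral: ∫_2^5.5 h(u) du = 129.5.
R_4 = 160.69921875.
Error = 129.5 − 160.69921875 = -31.19921875.

-31.19921875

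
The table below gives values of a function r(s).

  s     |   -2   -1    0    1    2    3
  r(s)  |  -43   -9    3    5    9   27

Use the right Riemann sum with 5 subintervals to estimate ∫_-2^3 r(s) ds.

Δs = 1.
Sum = 1·[(-9) + 3 + 5 + 9 + 27] = 35.

35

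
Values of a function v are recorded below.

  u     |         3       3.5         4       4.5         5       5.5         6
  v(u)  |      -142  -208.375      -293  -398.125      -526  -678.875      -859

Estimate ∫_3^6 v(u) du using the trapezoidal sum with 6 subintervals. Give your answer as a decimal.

-1302.4375

Δu = 0.5.
T_6 = (0.5/2)·[(-142) + 2·(-208.375) + 2·(-293) + 2·(-398.125) + 2·(-526) + 2·(-678.875) + (-859)] = -1302.4375.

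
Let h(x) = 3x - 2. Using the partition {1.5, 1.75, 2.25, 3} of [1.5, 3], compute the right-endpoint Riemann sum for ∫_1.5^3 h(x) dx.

8.4375

Subinterval widths: 0.25, 0.5, 0.75.
Right endpoints: 1.75, 2.25, 3.
h(1.75) = 3.25, h(2.25) = 4.75, h(3) = 7.
Sum = Σ Δx_i · h(x_i).
Sum = 8.4375.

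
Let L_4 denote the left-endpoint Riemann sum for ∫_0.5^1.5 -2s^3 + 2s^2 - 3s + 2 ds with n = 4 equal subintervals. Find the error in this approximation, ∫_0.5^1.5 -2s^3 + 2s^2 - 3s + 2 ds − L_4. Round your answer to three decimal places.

Exact integral: ∫_0.5^1.5 f(s) ds ≈ -1.33333.
L_4 = -0.6875.
Error ≈ -1.33333 − (-0.6875) ≈ -0.646.

-0.646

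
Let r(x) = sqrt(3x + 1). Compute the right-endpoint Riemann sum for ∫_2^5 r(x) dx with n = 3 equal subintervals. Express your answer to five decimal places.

Δx = (5 − 2)/3 = 1.
Right endpoints: 3, 4, 5.
r(3) ≈ 3.16228, r(4) ≈ 3.60555, r(5) ≈ 4.00000.
Sum = Δx · [r(3) + r(4) + r(5)].
Sum ≈ 10.76783.

10.76783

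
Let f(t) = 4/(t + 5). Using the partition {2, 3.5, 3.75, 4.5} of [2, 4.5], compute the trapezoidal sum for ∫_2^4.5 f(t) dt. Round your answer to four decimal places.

Subinterval widths: 1.5, 0.25, 0.75.
f(2) = 4/7, f(3.5) = 8/17, f(3.75) = 16/35, f(4.5) = 8/19.
On each subinterval the trapezoid contributes (Δt_i/2)·[f(t_{i-1}) + f(t_i)].
Sum ≈ 1.2268.

1.2268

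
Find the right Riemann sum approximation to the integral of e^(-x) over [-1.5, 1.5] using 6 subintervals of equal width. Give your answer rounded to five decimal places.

3.28227

Δx = (1.5 − (-1.5))/6 = 0.5.
Right endpoints: -1, -0.5, 0, 0.5, 1, 1.5.
f(-1) ≈ 2.71828, f(-0.5) ≈ 1.64872, f(0) ≈ 1.00000, f(0.5) ≈ 0.60653, f(1) ≈ 0.36788, f(1.5) ≈ 0.22313.
Sum = Δx · [f(-1) + f(-0.5) + f(0) + ...].
Sum ≈ 3.28227.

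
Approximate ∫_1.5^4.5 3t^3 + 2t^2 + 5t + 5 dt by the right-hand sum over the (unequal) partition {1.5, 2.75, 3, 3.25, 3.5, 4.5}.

571.703125

Subinterval widths: 1.25, 0.25, 0.25, 0.25, 1.
Right endpoints: 2.75, 3, 3.25, 3.5, 4.5.
f(2.75) = 96.265625, f(3) = 119, f(3.25) = 145.359375, f(3.5) = 175.625, f(4.5) = 341.375.
Sum = Σ Δt_i · f(t_i).
Sum = 571.703125.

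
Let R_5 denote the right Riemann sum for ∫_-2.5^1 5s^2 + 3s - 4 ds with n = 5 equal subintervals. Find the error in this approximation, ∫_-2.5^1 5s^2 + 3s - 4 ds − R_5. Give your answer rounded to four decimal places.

Exact integral: ∫_-2.5^1 f(s) ds ≈ 5.833333.
R_5 = 1.75.
Error ≈ 5.833333 − 1.75 ≈ 4.0833.

4.0833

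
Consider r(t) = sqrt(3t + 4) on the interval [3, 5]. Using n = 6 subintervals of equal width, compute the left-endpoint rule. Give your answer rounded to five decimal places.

Δt = (5 − 3)/6 = 1/3.
Left endpoints: 3, 10/3, 11/3, 4, 13/3, 14/3.
r(3) ≈ 3.60555, r(10/3) ≈ 3.74166, r(11/3) ≈ 3.87298, r(4) ≈ 4.00000, r(13/3) ≈ 4.12311, r(14/3) ≈ 4.24264.
Sum = Δt · [r(3) + r(10/3) + r(11/3) + ...].
Sum ≈ 7.86198.

7.86198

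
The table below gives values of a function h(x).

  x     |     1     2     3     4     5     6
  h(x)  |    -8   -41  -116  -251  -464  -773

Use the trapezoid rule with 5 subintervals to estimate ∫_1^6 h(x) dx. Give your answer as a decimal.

-1262.5

Δx = 1.
T_5 = (1/2)·[(-8) + 2·(-41) + 2·(-116) + 2·(-251) + 2·(-464) + (-773)] = -1262.5.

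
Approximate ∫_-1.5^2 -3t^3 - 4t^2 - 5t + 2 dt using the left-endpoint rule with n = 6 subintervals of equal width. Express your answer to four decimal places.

-4.8864

Δt = (2 − (-1.5))/6 = 7/12.
Left endpoints: -1.5, -11/12, -1/3, 0.25, 5/6, 17/12.
f(-1.5) = 10.625, f(-11/12) = 3187/576, f(-1/3) = 10/3, f(0.25) = 0.453125, f(5/6) = -481/72, f(17/12) = -21.640625.
Sum = Δt · [f(-1.5) + f(-11/12) + f(-1/3) + ...].
Sum ≈ -4.8864.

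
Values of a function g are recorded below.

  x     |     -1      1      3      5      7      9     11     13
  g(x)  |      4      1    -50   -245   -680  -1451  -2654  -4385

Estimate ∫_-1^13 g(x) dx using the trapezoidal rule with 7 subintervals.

-14539

Δx = 2.
T_7 = (2/2)·[4 + 2·1 + 2·(-50) + 2·(-245) + 2·(-680) + 2·(-1451) + 2·(-2654) + (-4385)] = -14539.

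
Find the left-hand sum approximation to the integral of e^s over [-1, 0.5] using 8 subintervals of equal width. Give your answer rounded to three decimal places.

1.165

Δs = (0.5 − (-1))/8 = 0.1875.
Left endpoints: -1, -0.8125, -0.625, -0.4375, -0.25, -0.0625, 0.125, 0.3125.
f(-1) ≈ 0.368, f(-0.8125) ≈ 0.444, f(-0.625) ≈ 0.535, f(-0.4375) ≈ 0.646, f(-0.25) ≈ 0.779, f(-0.0625) ≈ 0.939, f(0.125) ≈ 1.133, f(0.3125) ≈ 1.367.
Sum = Δs · [f(-1) + f(-0.8125) + f(-0.625) + ...].
Sum ≈ 1.165.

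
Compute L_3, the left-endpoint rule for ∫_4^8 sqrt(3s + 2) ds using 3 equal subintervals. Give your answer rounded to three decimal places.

Δs = (8 − 4)/3 = 4/3.
Left endpoints: 4, 16/3, 20/3.
f(4) ≈ 3.742, f(16/3) ≈ 4.243, f(20/3) ≈ 4.690.
Sum = Δs · [f(4) + f(16/3) + f(20/3)].
Sum ≈ 16.900.

16.900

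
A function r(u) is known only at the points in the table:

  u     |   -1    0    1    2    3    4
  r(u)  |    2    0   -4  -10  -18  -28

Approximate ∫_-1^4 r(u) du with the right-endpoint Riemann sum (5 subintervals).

-60

Δu = 1.
Sum = 1·[0 + (-4) + (-10) + (-18) + (-28)] = -60.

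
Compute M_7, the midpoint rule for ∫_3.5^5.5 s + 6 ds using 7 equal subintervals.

Δs = (5.5 − 3.5)/7 = 2/7.
Midpoints: 51/14, 55/14, 59/14, 4.5, 67/14, 71/14, 75/14.
f(51/14) = 135/14, f(55/14) = 139/14, f(59/14) = 143/14, f(4.5) = 10.5, f(67/14) = 151/14, f(71/14) = 155/14, f(75/14) = 159/14.
Sum = Δs · [f(51/14) + f(55/14) + f(59/14) + ...].
Sum = 21.

21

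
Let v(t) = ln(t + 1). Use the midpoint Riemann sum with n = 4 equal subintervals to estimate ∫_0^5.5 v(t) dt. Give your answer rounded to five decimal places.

6.72730

Δt = (5.5 − 0)/4 = 1.375.
Midpoints: 0.6875, 2.0625, 3.4375, 4.8125.
v(0.6875) ≈ 0.52325, v(2.0625) ≈ 1.11923, v(3.4375) ≈ 1.49009, v(4.8125) ≈ 1.76001.
Sum = Δt · [v(0.6875) + v(2.0625) + v(3.4375) + v(4.8125)].
Sum ≈ 6.72730.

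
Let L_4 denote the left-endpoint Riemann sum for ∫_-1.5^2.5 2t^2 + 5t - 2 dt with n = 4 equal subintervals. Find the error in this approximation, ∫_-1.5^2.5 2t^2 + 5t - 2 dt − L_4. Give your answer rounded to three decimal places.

Exact integral: ∫_-1.5^2.5 f(t) dt ≈ 14.66667.
L_4 = 2.
Error ≈ 14.66667 − 2 ≈ 12.667.

12.667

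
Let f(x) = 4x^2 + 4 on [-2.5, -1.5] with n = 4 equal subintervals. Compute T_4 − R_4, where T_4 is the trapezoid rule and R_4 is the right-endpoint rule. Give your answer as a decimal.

T_4 = 20.375.
R_4 = 18.375.
T_4 − R_4 = 2.

2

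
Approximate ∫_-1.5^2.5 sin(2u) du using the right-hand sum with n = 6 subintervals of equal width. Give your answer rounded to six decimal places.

Δu = (2.5 − (-1.5))/6 = 2/3.
Right endpoints: -5/6, -1/6, 0.5, 7/6, 11/6, 2.5.
f(-5/6) ≈ -0.995408, f(-1/6) ≈ -0.327195, f(0.5) ≈ 0.841471, f(7/6) ≈ 0.723086, f(11/6) ≈ -0.501277, f(2.5) ≈ -0.958924.
Sum = Δu · [f(-5/6) + f(-1/6) + f(0.5) + ...].
Sum ≈ -0.812165.

-0.812165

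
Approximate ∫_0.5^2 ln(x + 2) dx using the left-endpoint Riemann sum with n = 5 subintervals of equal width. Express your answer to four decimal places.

1.6828

Δx = (2 − 0.5)/5 = 0.3.
Left endpoints: 0.5, 0.8, 1.1, 1.4, 1.7.
f(0.5) ≈ 0.9163, f(0.8) ≈ 1.0296, f(1.1) ≈ 1.1314, f(1.4) ≈ 1.2238, f(1.7) ≈ 1.3083.
Sum = Δx · [f(0.5) + f(0.8) + f(1.1) + f(1.4) + f(1.7)].
Sum ≈ 1.6828.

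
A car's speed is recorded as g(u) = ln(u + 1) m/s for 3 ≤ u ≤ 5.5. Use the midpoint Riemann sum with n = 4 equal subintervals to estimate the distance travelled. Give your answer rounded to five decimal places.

Δu = (5.5 − 3)/4 = 0.625.
Midpoints: 3.3125, 3.9375, 4.5625, 5.1875.
g(3.3125) ≈ 1.46152, g(3.9375) ≈ 1.59686, g(4.5625) ≈ 1.71605, g(5.1875) ≈ 1.82253.
Sum = Δu · [g(3.3125) + g(3.9375) + g(4.5625) + g(5.1875)].
Sum ≈ 4.12310.

4.12310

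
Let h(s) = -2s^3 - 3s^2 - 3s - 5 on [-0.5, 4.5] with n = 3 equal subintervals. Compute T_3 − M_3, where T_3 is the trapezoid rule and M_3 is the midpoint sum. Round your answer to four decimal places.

T_3 ≈ -385.972222.
M_3 ≈ -333.888889.
T_3 − M_3 ≈ -52.0833.

-52.0833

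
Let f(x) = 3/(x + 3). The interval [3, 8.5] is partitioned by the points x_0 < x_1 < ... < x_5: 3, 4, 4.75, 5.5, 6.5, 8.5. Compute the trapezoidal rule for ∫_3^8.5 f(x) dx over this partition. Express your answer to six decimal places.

Subinterval widths: 1, 0.75, 0.75, 1, 2.
f(3) = 0.5, f(4) = 3/7, f(4.75) = 12/31, f(5.5) = 6/17, f(6.5) = 6/19, f(8.5) = 6/23.
On each subinterval the trapezoid contributes (Δx_i/2)·[f(x_{i-1}) + f(x_i)].
Sum ≈ 1.958700.

1.958700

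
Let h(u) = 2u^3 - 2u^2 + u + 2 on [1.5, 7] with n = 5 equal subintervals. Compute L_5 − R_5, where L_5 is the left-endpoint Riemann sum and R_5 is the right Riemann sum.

-650.375

L_5 = 706.805.
R_5 = 1357.18.
L_5 − R_5 = -650.375.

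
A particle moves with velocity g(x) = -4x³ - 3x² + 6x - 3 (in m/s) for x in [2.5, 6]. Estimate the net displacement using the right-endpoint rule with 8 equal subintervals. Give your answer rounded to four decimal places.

Δx = (6 − 2.5)/8 = 0.4375.
Right endpoints: 2.9375, 3.375, 3.8125, 4.25, 4.6875, 5.125, 5.5625, 6.
g(2.9375) = -115355/1024, g(3.375) = -170.6953125, g(3.8125) = -251281/1024, g(4.25) = -338.75, g(4.6875) = -463647/1024, g(5.125) = -589.4921875, g(5.5625) = -768917/1024, g(6) = -939.
Sum = Δx · [g(2.9375) + g(3.375) + g(3.8125) + ...].
Sum ≈ -1574.8496.

-1574.8496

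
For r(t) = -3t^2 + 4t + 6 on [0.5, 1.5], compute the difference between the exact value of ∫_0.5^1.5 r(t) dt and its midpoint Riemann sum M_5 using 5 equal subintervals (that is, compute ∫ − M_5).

Exact integral: ∫_0.5^1.5 r(t) dt = 6.75.
M_5 = 6.76.
Error = 6.75 − 6.76 = -0.01.

-0.01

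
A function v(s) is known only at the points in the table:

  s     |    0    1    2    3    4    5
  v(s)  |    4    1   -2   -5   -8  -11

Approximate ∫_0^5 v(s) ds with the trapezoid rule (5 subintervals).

-17.5

Δs = 1.
T_5 = (1/2)·[4 + 2·1 + 2·(-2) + 2·(-5) + 2·(-8) + (-11)] = -17.5.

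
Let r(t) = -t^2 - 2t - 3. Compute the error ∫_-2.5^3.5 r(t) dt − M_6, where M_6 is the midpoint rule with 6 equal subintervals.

Exact integral: ∫_-2.5^3.5 r(t) dt = -43.5.
M_6 = -43.
Error = -43.5 − (-43) = -0.5.

-0.5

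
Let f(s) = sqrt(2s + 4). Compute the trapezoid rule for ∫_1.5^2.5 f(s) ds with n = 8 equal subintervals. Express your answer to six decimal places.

2.826522

Δs = (2.5 − 1.5)/8 = 0.125.
f(1.5) ≈ 2.645751, f(1.625) ≈ 2.692582, f(1.75) ≈ 2.738613, f(1.875) ≈ 2.783882, f(2) ≈ 2.828427, f(2.125) ≈ 2.872281, f(2.25) ≈ 2.915476, f(2.375) ≈ 2.958040, f(2.5) ≈ 3.000000.
T_8 = (Δs/2)·[f(s_0) + 2f(s_1) + ... + 2f(s_{7}) + f(s_8)].
Sum ≈ 2.826522.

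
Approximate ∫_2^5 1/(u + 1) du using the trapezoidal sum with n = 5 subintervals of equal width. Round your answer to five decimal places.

0.69563

Δu = (5 − 2)/5 = 0.6.
f(2) = 1/3, f(2.6) = 5/18, f(3.2) = 5/21, f(3.8) = 5/24, f(4.4) = 5/27, f(5) = 1/6.
T_5 = (Δu/2)·[f(u_0) + 2f(u_1) + ... + 2f(u_{4}) + f(u_5)].
Sum ≈ 0.69563.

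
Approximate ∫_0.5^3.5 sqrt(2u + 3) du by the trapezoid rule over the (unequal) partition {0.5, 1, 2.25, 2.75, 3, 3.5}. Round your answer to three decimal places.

7.862

Subinterval widths: 0.5, 1.25, 0.5, 0.25, 0.5.
f(0.5) ≈ 2.000, f(1) ≈ 2.236, f(2.25) ≈ 2.739, f(2.75) ≈ 2.915, f(3) ≈ 3.000, f(3.5) ≈ 3.162.
On each subinterval the trapezoid contributes (Δu_i/2)·[f(u_{i-1}) + f(u_i)].
Sum ≈ 7.862.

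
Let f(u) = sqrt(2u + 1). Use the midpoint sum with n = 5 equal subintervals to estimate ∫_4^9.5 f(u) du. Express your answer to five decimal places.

20.81975

Δu = (9.5 − 4)/5 = 1.1.
Midpoints: 4.55, 5.65, 6.75, 7.85, 8.95.
f(4.55) ≈ 3.17805, f(5.65) ≈ 3.50714, f(6.75) ≈ 3.80789, f(7.85) ≈ 4.08656, f(8.95) ≈ 4.34741.
Sum = Δu · [f(4.55) + f(5.65) + f(6.75) + f(7.85) + f(8.95)].
Sum ≈ 20.81975.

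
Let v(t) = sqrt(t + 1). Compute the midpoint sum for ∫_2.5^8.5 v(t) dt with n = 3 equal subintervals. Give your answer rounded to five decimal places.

15.17261

Δt = (8.5 − 2.5)/3 = 2.
Midpoints: 3.5, 5.5, 7.5.
v(3.5) ≈ 2.12132, v(5.5) ≈ 2.54951, v(7.5) ≈ 2.91548.
Sum = Δt · [v(3.5) + v(5.5) + v(7.5)].
Sum ≈ 15.17261.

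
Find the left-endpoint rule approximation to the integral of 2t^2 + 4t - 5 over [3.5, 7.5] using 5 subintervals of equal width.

279.92

Δt = (7.5 − 3.5)/5 = 0.8.
Left endpoints: 3.5, 4.3, 5.1, 5.9, 6.7.
f(3.5) = 33.5, f(4.3) = 49.18, f(5.1) = 67.42, f(5.9) = 88.22, f(6.7) = 111.58.
Sum = Δt · [f(3.5) + f(4.3) + f(5.1) + f(5.9) + f(6.7)].
Sum = 279.92.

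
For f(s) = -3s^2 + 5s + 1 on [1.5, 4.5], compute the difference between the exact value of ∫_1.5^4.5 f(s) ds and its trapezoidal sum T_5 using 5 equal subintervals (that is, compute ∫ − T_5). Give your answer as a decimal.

0.54

Exact integral: ∫_1.5^4.5 f(s) ds = -39.75.
T_5 = -40.29.
Error = -39.75 − (-40.29) = 0.54.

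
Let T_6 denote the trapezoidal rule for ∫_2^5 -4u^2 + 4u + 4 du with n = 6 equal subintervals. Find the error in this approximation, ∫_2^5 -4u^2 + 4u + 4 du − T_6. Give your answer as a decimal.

Exact integral: ∫_2^5 f(u) du = -102.
T_6 = -102.5.
Error = -102 − (-102.5) = 0.5.

0.5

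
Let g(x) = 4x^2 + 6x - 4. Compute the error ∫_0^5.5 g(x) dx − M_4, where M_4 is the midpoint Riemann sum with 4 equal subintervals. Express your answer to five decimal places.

3.46615

Exact integral: ∫_0^5.5 g(x) dx ≈ 290.5833333.
M_4 = 287.1171875.
Error ≈ 290.5833333 − 287.1171875 ≈ 3.46615.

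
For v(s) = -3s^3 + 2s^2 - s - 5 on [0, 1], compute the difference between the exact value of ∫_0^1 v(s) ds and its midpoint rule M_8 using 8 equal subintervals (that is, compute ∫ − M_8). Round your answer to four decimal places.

-0.0033

Exact integral: ∫_0^1 v(s) ds ≈ -5.583333.
M_8 ≈ -5.580078.
Error ≈ -5.583333 − (-5.580078) ≈ -0.0033.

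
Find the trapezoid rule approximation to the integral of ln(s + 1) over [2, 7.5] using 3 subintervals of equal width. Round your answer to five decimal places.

9.33533

Δs = (7.5 − 2)/3 = 11/6.
f(2) ≈ 1.09861, f(23/6) ≈ 1.57554, f(17/3) ≈ 1.89712, f(7.5) ≈ 2.14007.
T_3 = (Δs/2)·[f(s_0) + 2f(s_1) + 2f(s_2) + f(s_3)].
Sum ≈ 9.33533.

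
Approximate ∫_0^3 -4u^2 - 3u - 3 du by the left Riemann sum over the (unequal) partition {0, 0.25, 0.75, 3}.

Subinterval widths: 0.25, 0.5, 2.25.
Left endpoints: 0, 0.25, 0.75.
f(0) = -3, f(0.25) = -4, f(0.75) = -7.5.
Sum = Σ Δu_i · f(u_i).
Sum = -19.625.

-19.625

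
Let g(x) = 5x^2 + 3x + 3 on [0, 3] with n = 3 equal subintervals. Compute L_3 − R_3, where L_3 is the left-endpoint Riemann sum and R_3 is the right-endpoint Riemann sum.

L_3 = 43.
R_3 = 97.
L_3 − R_3 = -54.

-54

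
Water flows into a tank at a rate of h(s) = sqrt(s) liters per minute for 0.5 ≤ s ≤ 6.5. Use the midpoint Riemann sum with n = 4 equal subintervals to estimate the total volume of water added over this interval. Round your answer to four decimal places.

Δs = (6.5 − 0.5)/4 = 1.5.
Midpoints: 1.25, 2.75, 4.25, 5.75.
h(1.25) ≈ 1.1180, h(2.75) ≈ 1.6583, h(4.25) ≈ 2.0616, h(5.75) ≈ 2.3979.
Sum = Δs · [h(1.25) + h(2.75) + h(4.25) + h(5.75)].
Sum ≈ 10.8537.

10.8537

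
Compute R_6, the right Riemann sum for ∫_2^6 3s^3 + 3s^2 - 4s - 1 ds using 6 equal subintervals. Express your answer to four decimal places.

1346.2222

Δs = (6 − 2)/6 = 2/3.
Right endpoints: 8/3, 10/3, 4, 14/3, 16/3, 6.
f(8/3) = 599/9, f(10/3) = 1171/9, f(4) = 223, f(14/3) = 3155/9, f(16/3) = 4663/9, f(6) = 731.
Sum = Δs · [f(8/3) + f(10/3) + f(4) + ...].
Sum ≈ 1346.2222.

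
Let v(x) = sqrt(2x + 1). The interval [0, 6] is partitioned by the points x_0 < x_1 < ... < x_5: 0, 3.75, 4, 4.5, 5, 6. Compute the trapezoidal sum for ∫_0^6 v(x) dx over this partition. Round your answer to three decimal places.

Subinterval widths: 3.75, 0.25, 0.5, 0.5, 1.
v(0) ≈ 1.000, v(3.75) ≈ 2.915, v(4) ≈ 3.000, v(4.5) ≈ 3.162, v(5) ≈ 3.317, v(6) ≈ 3.606.
On each subinterval the trapezoid contributes (Δx_i/2)·[v(x_{i-1}) + v(x_i)].
Sum ≈ 14.702.

14.702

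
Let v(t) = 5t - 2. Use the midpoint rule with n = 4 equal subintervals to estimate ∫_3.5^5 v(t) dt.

28.875

Δt = (5 − 3.5)/4 = 0.375.
Midpoints: 3.6875, 4.0625, 4.4375, 4.8125.
v(3.6875) = 16.4375, v(4.0625) = 18.3125, v(4.4375) = 20.1875, v(4.8125) = 22.0625.
Sum = Δt · [v(3.6875) + v(4.0625) + v(4.4375) + v(4.8125)].
Sum = 28.875.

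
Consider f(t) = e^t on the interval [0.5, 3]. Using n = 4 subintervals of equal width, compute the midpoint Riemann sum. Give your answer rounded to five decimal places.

Δt = (3 − 0.5)/4 = 0.625.
Midpoints: 0.8125, 1.4375, 2.0625, 2.6875.
f(0.8125) ≈ 2.25353, f(1.4375) ≈ 4.21016, f(2.0625) ≈ 7.86561, f(2.6875) ≈ 14.69489.
Sum = Δt · [f(0.8125) + f(1.4375) + f(2.0625) + f(2.6875)].
Sum ≈ 18.14012.

18.14012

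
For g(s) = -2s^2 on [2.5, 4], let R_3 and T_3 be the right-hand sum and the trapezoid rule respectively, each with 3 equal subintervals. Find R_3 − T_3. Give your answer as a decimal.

-4.875

R_3 = -37.25.
T_3 = -32.375.
R_3 − T_3 = -4.875.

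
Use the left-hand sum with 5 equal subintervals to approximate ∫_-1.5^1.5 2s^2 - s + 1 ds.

8.76

Δs = (1.5 − (-1.5))/5 = 0.6.
Left endpoints: -1.5, -0.9, -0.3, 0.3, 0.9.
f(-1.5) = 7, f(-0.9) = 3.52, f(-0.3) = 1.48, f(0.3) = 0.88, f(0.9) = 1.72.
Sum = Δs · [f(-1.5) + f(-0.9) + f(-0.3) + f(0.3) + f(0.9)].
Sum = 8.76.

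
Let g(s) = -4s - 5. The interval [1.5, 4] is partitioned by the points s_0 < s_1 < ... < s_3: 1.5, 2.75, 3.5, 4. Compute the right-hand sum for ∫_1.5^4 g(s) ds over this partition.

Subinterval widths: 1.25, 0.75, 0.5.
Right endpoints: 2.75, 3.5, 4.
g(2.75) = -16, g(3.5) = -19, g(4) = -21.
Sum = Σ Δs_i · g(s_i).
Sum = -44.75.

-44.75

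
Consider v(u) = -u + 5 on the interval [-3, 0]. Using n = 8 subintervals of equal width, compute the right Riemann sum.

Δu = (0 − (-3))/8 = 0.375.
Right endpoints: -2.625, -2.25, -1.875, -1.5, -1.125, -0.75, -0.375, 0.
v(-2.625) = 7.625, v(-2.25) = 7.25, v(-1.875) = 6.875, v(-1.5) = 6.5, v(-1.125) = 6.125, v(-0.75) = 5.75, v(-0.375) = 5.375, v(0) = 5.
Sum = Δu · [v(-2.625) + v(-2.25) + v(-1.875) + ...].
Sum = 18.9375.

18.9375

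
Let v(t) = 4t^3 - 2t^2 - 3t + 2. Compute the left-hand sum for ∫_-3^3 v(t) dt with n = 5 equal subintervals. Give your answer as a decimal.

-145.68

Δt = (3 − (-3))/5 = 1.2.
Left endpoints: -3, -1.8, -0.6, 0.6, 1.8.
v(-3) = -115, v(-1.8) = -22.408, v(-0.6) = 2.216, v(0.6) = 0.344, v(1.8) = 13.448.
Sum = Δt · [v(-3) + v(-1.8) + v(-0.6) + v(0.6) + v(1.8)].
Sum = -145.68.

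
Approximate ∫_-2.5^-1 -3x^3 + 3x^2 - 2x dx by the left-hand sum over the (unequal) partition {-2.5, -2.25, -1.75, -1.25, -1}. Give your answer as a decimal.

Subinterval widths: 0.25, 0.5, 0.5, 0.25.
Left endpoints: -2.5, -2.25, -1.75, -1.25.
f(-2.5) = 70.625, f(-2.25) = 53.859375, f(-1.75) = 28.765625, f(-1.25) = 13.046875.
Sum = Σ Δx_i · f(x_i).
Sum = 62.23046875.

62.23046875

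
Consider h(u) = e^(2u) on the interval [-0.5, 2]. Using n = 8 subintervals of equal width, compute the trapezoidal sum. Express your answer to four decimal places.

27.9921

Δu = (2 − (-0.5))/8 = 0.3125.
h(-0.5) ≈ 0.3679, h(-0.1875) ≈ 0.6873, h(0.125) ≈ 1.2840, h(0.4375) ≈ 2.3989, h(0.75) ≈ 4.4817, h(1.0625) ≈ 8.3729, h(1.375) ≈ 15.6426, h(1.6875) ≈ 29.2243, h(2) ≈ 54.5982.
T_8 = (Δu/2)·[h(u_0) + 2h(u_1) + ... + 2h(u_{7}) + h(u_8)].
Sum ≈ 27.9921.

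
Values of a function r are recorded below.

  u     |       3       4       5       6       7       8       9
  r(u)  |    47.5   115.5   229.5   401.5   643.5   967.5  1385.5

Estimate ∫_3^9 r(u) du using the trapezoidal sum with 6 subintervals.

3074

Δu = 1.
T_6 = (1/2)·[47.5 + 2·115.5 + 2·229.5 + 2·401.5 + 2·643.5 + 2·967.5 + 1385.5] = 3074.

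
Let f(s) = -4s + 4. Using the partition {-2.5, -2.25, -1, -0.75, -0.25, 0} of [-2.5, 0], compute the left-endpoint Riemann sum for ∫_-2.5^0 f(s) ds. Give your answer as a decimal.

26.5

Subinterval widths: 0.25, 1.25, 0.25, 0.5, 0.25.
Left endpoints: -2.5, -2.25, -1, -0.75, -0.25.
f(-2.5) = 14, f(-2.25) = 13, f(-1) = 8, f(-0.75) = 7, f(-0.25) = 5.
Sum = Σ Δs_i · f(s_i).
Sum = 26.5.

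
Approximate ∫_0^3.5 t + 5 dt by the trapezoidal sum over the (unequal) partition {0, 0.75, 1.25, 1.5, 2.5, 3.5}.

Subinterval widths: 0.75, 0.5, 0.25, 1, 1.
f(0) = 5, f(0.75) = 5.75, f(1.25) = 6.25, f(1.5) = 6.5, f(2.5) = 7.5, f(3.5) = 8.5.
On each subinterval the trapezoid contributes (Δt_i/2)·[f(t_{i-1}) + f(t_i)].
Sum = 23.625.

23.625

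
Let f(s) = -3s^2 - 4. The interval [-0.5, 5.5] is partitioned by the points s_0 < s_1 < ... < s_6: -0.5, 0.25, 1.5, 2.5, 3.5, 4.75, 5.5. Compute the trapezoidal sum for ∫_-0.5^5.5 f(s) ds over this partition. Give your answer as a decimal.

Subinterval widths: 0.75, 1.25, 1, 1, 1.25, 0.75.
f(-0.5) = -4.75, f(0.25) = -4.1875, f(1.5) = -10.75, f(2.5) = -22.75, f(3.5) = -40.75, f(4.75) = -71.6875, f(5.5) = -94.75.
On each subinterval the trapezoid contributes (Δs_i/2)·[f(s_{i-1}) + f(s_i)].
Sum = -193.875.

-193.875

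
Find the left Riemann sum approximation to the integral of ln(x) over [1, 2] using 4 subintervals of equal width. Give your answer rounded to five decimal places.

0.29706

Δx = (2 − 1)/4 = 0.25.
Left endpoints: 1, 1.25, 1.5, 1.75.
f(1) ≈ 0.00000, f(1.25) ≈ 0.22314, f(1.5) ≈ 0.40547, f(1.75) ≈ 0.55962.
Sum = Δx · [f(1) + f(1.25) + f(1.5) + f(1.75)].
Sum ≈ 0.29706.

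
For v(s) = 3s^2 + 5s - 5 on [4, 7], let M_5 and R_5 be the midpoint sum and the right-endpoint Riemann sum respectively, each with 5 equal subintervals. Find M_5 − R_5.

-35.01

M_5 = 346.23.
R_5 = 381.24.
M_5 − R_5 = -35.01.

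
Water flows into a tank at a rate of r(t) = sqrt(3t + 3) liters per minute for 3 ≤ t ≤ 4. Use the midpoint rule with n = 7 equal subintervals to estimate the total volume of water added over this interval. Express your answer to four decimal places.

Δt = (4 − 3)/7 = 1/7.
Midpoints: 43/14, 45/14, 47/14, 3.5, 51/14, 53/14, 55/14.
r(43/14) ≈ 3.4949, r(45/14) ≈ 3.5557, r(47/14) ≈ 3.6154, r(3.5) ≈ 3.6742, r(51/14) ≈ 3.7321, r(53/14) ≈ 3.7891, r(55/14) ≈ 3.8452.
Sum = Δt · [r(43/14) + r(45/14) + r(47/14) + ...].
Sum ≈ 3.6724.

3.6724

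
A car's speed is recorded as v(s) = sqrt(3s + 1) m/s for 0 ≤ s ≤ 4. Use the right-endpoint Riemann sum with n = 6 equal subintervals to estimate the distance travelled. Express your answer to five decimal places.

11.02403

Δs = (4 − 0)/6 = 2/3.
Right endpoints: 2/3, 4/3, 2, 8/3, 10/3, 4.
v(2/3) ≈ 1.73205, v(4/3) ≈ 2.23607, v(2) ≈ 2.64575, v(8/3) ≈ 3.00000, v(10/3) ≈ 3.31662, v(4) ≈ 3.60555.
Sum = Δs · [v(2/3) + v(4/3) + v(2) + ...].
Sum ≈ 11.02403.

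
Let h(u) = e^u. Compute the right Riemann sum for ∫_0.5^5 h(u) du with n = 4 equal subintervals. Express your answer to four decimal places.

244.4815

Δu = (5 − 0.5)/4 = 1.125.
Right endpoints: 1.625, 2.75, 3.875, 5.
h(1.625) ≈ 5.0784, h(2.75) ≈ 15.6426, h(3.875) ≈ 48.1827, h(5) ≈ 148.4132.
Sum = Δu · [h(1.625) + h(2.75) + h(3.875) + h(5)].
Sum ≈ 244.4815.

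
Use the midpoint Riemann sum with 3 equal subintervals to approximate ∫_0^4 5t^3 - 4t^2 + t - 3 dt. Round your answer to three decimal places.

Δt = (4 − 0)/3 = 4/3.
Midpoints: 2/3, 2, 10/3.
f(2/3) = -71/27, f(2) = 23, f(10/3) = 3809/27.
Sum = Δt · [f(2/3) + f(2) + f(10/3)].
Sum ≈ 215.259.

215.259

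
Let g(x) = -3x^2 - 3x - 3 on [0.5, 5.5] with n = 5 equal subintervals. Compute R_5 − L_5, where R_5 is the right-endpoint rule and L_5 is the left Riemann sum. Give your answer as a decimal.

R_5 = -281.25.
L_5 = -176.25.
R_5 − L_5 = -105.

-105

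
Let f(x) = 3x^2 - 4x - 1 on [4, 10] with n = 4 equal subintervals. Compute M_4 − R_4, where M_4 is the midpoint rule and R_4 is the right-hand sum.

-181.125

M_4 = 758.625.
R_4 = 939.75.
M_4 − R_4 = -181.125.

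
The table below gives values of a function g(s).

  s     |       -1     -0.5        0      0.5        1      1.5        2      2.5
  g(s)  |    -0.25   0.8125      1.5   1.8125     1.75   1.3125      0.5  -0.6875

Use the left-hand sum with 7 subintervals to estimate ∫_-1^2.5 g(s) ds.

Δs = 0.5.
Sum = 0.5·[(-0.25) + 0.8125 + 1.5 + 1.8125 + 1.75 + 1.3125 + 0.5] = 3.71875.

3.71875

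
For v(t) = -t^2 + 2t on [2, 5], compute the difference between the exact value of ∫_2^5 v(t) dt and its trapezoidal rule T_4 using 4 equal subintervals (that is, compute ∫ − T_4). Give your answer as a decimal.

Exact integral: ∫_2^5 v(t) dt = -18.
T_4 = -18.28125.
Error = -18 − (-18.28125) = 0.28125.

0.28125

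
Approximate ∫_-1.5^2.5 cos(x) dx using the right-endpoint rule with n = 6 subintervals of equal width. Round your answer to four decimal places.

1.2458

Δx = (2.5 − (-1.5))/6 = 2/3.
Right endpoints: -5/6, -1/6, 0.5, 7/6, 11/6, 2.5.
f(-5/6) ≈ 0.6724, f(-1/6) ≈ 0.9861, f(0.5) ≈ 0.8776, f(7/6) ≈ 0.3932, f(11/6) ≈ -0.2595, f(2.5) ≈ -0.8011.
Sum = Δx · [f(-5/6) + f(-1/6) + f(0.5) + ...].
Sum ≈ 1.2458.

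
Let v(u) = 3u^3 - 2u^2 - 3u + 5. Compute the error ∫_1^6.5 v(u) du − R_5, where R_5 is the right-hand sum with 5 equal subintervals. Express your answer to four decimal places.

Exact integral: ∫_1^6.5 v(u) du ≈ 1121.255208.
R_5 = 1553.5025.
Error ≈ 1121.255208 − 1553.5025 ≈ -432.2473.

-432.2473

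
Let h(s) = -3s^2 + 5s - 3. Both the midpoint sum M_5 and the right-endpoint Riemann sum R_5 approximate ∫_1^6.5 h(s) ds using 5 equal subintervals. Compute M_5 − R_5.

M_5 = -185.33625.
R_5 = -243.265.
M_5 − R_5 = 57.92875.

57.92875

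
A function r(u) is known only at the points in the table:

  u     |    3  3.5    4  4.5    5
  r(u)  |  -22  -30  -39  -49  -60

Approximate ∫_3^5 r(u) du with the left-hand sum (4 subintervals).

-70

Δu = 0.5.
Sum = 0.5·[(-22) + (-30) + (-39) + (-49)] = -70.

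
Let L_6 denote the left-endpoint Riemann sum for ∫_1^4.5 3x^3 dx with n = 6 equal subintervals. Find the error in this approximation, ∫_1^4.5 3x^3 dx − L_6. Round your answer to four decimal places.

73.9466

Exact integral: ∫_1^4.5 f(x) dx = 306.796875.
L_6 ≈ 232.850260.
Error ≈ 306.796875 − 232.850260 ≈ 73.9466.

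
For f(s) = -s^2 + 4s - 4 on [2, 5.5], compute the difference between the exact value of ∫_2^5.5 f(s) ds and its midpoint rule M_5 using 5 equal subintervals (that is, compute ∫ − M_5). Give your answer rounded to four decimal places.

-0.1429

Exact integral: ∫_2^5.5 f(s) ds ≈ -14.291667.
M_5 = -14.14875.
Error ≈ -14.291667 − (-14.14875) ≈ -0.1429.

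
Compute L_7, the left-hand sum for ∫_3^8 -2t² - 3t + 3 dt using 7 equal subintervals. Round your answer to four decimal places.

Δt = (8 − 3)/7 = 5/7.
Left endpoints: 3, 26/7, 31/7, 36/7, 41/7, 46/7, 51/7.
f(3) = -24, f(26/7) = -1751/49, f(31/7) = -2426/49, f(36/7) = -3201/49, f(41/7) = -4076/49, f(46/7) = -5051/49, f(51/7) = -6126/49.
Sum = Δt · [f(3) + f(26/7) + f(31/7) + ...].
Sum ≈ -347.0408.

-347.0408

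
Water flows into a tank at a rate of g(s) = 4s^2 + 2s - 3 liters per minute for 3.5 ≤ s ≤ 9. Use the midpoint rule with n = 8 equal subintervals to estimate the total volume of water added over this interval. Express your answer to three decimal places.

Δs = (9 − 3.5)/8 = 0.6875.
Midpoints: 3.84375, 4.53125, 5.21875, 5.90625, 6.59375, 7.28125, 7.96875, 8.65625.
g(3.84375) = 63.78515625, g(4.53125) = 88.19140625, g(5.21875) = 116.37890625, g(5.90625) = 148.34765625, g(6.59375) = 184.09765625, g(7.28125) = 223.62890625, g(7.96875) = 266.94140625, g(8.65625) = 314.03515625.
Sum = Δs · [g(3.84375) + g(4.53125) + g(5.21875) + ...].
Sum ≈ 966.217.

966.217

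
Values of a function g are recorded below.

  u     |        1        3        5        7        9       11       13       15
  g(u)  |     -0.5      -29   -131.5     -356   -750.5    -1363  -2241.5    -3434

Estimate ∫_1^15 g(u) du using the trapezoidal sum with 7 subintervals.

-13177.5

Δu = 2.
T_7 = (2/2)·[(-0.5) + 2·(-29) + 2·(-131.5) + 2·(-356) + 2·(-750.5) + 2·(-1363) + 2·(-2241.5) + (-3434)] = -13177.5.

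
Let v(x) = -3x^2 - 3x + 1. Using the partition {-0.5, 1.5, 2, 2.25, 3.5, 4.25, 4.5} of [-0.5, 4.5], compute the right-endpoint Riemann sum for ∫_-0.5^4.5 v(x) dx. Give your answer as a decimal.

-159.8125

Subinterval widths: 2, 0.5, 0.25, 1.25, 0.75, 0.25.
Right endpoints: 1.5, 2, 2.25, 3.5, 4.25, 4.5.
v(1.5) = -10.25, v(2) = -17, v(2.25) = -20.9375, v(3.5) = -46.25, v(4.25) = -65.9375, v(4.5) = -73.25.
Sum = Σ Δx_i · v(x_i).
Sum = -159.8125.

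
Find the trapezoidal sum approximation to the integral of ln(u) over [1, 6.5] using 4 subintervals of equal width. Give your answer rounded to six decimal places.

6.540579

Δu = (6.5 − 1)/4 = 1.375.
f(1) ≈ 0.000000, f(2.375) ≈ 0.864997, f(3.75) ≈ 1.321756, f(5.125) ≈ 1.634131, f(6.5) ≈ 1.871802.
T_4 = (Δu/2)·[f(u_0) + 2f(u_1) + 2f(u_2) + 2f(u_3) + f(u_4)].
Sum ≈ 6.540579.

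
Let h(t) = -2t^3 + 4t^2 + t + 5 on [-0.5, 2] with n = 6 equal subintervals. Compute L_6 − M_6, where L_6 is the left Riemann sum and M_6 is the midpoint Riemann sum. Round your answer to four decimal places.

-0.3147

L_6 ≈ 16.942998.
M_6 ≈ 17.257668.
L_6 − M_6 ≈ -0.3147.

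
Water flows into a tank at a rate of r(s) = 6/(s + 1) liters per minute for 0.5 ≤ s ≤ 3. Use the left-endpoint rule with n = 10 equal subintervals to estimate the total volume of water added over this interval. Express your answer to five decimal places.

Δs = (3 − 0.5)/10 = 0.25.
Left endpoints: 0.5, 0.75, 1, 1.25, 1.5, 1.75, 2, 2.25, 2.5, 2.75.
r(0.5) = 4, r(0.75) = 24/7, r(1) = 3, r(1.25) = 8/3, r(1.5) = 2.4, r(1.75) = 24/11, r(2) = 2, r(2.25) = 24/13, r(2.5) = 12/7, r(2.75) = 1.6.
Sum = Δs · [r(0.5) + r(0.75) + r(1) + ...].
Sum ≈ 6.20937.

6.20937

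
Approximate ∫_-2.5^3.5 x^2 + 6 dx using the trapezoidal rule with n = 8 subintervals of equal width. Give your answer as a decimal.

Δx = (3.5 − (-2.5))/8 = 0.75.
f(-2.5) = 12.25, f(-1.75) = 9.0625, f(-1) = 7, f(-0.25) = 6.0625, f(0.5) = 6.25, f(1.25) = 7.5625, f(2) = 10, f(2.75) = 13.5625, f(3.5) = 18.25.
T_8 = (Δx/2)·[f(x_0) + 2f(x_1) + ... + 2f(x_{7}) + f(x_8)].
Sum = 56.0625.

56.0625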